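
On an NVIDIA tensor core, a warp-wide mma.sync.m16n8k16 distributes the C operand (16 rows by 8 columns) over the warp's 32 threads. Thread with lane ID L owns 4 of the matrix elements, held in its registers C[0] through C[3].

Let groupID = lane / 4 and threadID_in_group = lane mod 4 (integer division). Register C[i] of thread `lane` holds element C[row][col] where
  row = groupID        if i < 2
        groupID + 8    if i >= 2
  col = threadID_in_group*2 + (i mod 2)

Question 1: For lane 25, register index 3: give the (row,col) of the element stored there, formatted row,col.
lane 25: grp=6 (25/4), tig=1 (25%4)
i=3: r=6+8=14, c=1*2+1=3

14,3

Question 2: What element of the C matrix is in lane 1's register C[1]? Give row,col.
1: gr=0,th=1
[1] (0+0,1*2+1) = (0,3)

0,3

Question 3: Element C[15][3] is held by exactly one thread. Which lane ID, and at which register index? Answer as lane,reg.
29,3

r:15=>grp=7,rB=1  c:3=>tig=1,lo=1
L=7*4+1=29  i=1*2+1=3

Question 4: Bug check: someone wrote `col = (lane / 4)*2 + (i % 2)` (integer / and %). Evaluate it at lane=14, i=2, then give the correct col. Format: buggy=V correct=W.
buggy=6 correct=4

`(lane / 4)*2 + (i % 2)`[14,2]→6
L=14→G=14>>2=3, T=14&3=2
[2]→row 3+8=11  col 2·2+0=4
col: 6 vs 4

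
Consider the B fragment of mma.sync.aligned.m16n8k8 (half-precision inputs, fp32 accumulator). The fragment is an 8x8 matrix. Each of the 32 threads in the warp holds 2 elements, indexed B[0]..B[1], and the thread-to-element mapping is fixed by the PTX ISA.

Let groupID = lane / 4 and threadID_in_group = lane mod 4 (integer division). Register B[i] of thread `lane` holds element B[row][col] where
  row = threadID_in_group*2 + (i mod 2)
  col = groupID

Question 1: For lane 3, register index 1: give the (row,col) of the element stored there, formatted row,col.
7,0

L=3→G=3>>2=0, T=3&3=3
[1]→row 3·2+1=7  col G=0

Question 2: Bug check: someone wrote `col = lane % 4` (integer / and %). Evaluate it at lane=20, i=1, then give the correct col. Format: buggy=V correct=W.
buggy=0 correct=5

`lane % 4`[20,1]->0
20: gid=5,tid=0
[1] (0*2+1,5) = (1,5)
col: 0 vs 5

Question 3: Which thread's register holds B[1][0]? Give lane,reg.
0,1

c=0→G=0  r=1→T=0,p=1
L=0*4+0=0  i=1=1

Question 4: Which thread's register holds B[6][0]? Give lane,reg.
3,0

c:0=>grp=0  r:6=>tig=3,lo=0
L=0*4+3=3  i=0=0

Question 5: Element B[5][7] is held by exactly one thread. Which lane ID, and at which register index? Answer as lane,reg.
c=7->g=7  r=5->t=2,b0=1
L=7*4+2=30  i=1=1

30,1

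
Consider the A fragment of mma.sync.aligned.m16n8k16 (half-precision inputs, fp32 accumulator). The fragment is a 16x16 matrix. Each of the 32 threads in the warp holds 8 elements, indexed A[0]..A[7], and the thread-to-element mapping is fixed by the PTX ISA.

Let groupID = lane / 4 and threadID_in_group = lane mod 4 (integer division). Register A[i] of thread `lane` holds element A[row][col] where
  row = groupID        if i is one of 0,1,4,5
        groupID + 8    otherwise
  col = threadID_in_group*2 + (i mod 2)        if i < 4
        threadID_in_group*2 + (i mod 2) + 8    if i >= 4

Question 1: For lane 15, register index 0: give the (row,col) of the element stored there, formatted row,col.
15: grp=3,tig=3
[0] (3+0,3*2+0+0) = (3,6)

3,6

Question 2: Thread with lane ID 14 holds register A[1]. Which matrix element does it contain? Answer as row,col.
3,5

lane 14: g=3 (14/4), t=2 (14%4)
i=1: r=3+0=3, c=2*2+1+0=5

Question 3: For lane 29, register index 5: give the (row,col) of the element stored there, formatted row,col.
lane 29→29/4=7, 29 mod 4=1
i=5  r:7+0→7  c:2·1+1+8→11

7,11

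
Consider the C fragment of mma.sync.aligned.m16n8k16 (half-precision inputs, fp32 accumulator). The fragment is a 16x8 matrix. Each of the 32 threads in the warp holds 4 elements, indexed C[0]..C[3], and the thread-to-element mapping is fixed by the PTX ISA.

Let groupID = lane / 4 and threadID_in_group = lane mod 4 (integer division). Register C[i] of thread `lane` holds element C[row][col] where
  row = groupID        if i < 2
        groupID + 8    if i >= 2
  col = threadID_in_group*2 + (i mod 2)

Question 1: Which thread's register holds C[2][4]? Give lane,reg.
10,0

r=2→G=2,rhi=0  c=4→T=2,p=0
L=2*4+2=10  i=0*2+0=0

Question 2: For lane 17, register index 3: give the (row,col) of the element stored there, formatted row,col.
lane 17: gr=4 (17/4), th=1 (17%4)
i=3: r=4+8=12, c=1*2+1=3

12,3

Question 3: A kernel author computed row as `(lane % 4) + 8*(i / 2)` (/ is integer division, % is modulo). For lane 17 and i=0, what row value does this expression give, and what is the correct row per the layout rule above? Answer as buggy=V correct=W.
`(lane % 4) + 8*(i / 2)`[17,0]->1
lane 17: g=4 (17/4), t=1 (17%4)
i=0: r=4+0=4, c=1*2+0=2
row: 1 vs 4

buggy=1 correct=4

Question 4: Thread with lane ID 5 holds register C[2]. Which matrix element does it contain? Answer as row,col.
L=5->gid=5>>2=1, tid=5&3=1
[2]->row 1+8=9  col 1·2+0=2

9,2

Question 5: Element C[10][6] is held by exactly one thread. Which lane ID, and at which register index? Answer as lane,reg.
11,2

r=10⇒gr=2,Rb=1  c=6⇒th=3,odd=0
L=2*4+3=11  i=1*2+0=2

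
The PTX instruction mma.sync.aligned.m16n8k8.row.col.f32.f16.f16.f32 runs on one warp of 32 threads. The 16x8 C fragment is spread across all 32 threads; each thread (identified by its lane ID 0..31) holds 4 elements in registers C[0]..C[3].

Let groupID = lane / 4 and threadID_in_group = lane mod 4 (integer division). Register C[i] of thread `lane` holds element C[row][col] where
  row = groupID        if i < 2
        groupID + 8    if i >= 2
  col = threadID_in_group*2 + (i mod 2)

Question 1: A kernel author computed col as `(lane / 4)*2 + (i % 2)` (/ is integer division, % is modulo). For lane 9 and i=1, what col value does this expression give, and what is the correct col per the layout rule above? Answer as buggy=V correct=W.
`(lane / 4)*2 + (i % 2)`[9,1]=>5
L=9=>grp=9>>2=2, tig=9&3=1
[1]=>row 2+0=2  col 1·2+1=3
col: 5 vs 3

buggy=5 correct=3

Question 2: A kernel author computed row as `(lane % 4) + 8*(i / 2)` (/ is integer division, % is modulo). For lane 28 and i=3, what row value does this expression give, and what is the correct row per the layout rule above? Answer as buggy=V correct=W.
buggy=8 correct=15

`(lane % 4) + 8*(i / 2)`[28,3]⇒8
lane 28: gr=7 (28/4), th=0 (28%4)
i=3: r=7+8=15, c=0*2+1=1
row: 8 vs 15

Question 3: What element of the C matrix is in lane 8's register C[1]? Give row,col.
lane 8→8/4=2, 8 mod 4=0
i=1  r:2+0→2  c:2·0+1→1

2,1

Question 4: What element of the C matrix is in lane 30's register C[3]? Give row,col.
lane 30→30/4=7, 30 mod 4=2
i=3  r:7+8→15  c:2·2+1→5

15,5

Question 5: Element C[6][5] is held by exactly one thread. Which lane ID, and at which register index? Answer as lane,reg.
26,1

r=6->g=6,rb=0  c=5->t=2,b0=1
L=6*4+2=26  i=0*2+1=1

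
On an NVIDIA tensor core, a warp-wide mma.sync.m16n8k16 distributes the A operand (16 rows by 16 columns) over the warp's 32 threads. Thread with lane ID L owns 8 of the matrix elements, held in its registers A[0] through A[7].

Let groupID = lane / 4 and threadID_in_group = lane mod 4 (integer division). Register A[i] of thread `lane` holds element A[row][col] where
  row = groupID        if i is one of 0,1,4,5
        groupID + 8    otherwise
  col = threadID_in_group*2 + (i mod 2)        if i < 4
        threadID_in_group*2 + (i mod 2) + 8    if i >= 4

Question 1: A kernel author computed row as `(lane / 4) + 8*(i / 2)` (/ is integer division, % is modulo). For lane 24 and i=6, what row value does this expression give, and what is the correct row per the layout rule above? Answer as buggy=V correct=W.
`(lane / 4) + 8*(i / 2)`[24,6]->30
L=24->g=24>>2=6, t=24&3=0
[6]->row 6+8=14  col 0·2+0+8=8
row: 30 vs 14

buggy=30 correct=14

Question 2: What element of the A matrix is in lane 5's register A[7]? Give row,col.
9,11

L=5->g=5>>2=1, t=5&3=1
[7]->row 1+8=9  col 1·2+1+8=11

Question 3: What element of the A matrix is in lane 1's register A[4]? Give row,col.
0,10

lane 1: G=0 (1/4), T=1 (1%4)
i=4: r=0+0=0, c=1*2+0+8=10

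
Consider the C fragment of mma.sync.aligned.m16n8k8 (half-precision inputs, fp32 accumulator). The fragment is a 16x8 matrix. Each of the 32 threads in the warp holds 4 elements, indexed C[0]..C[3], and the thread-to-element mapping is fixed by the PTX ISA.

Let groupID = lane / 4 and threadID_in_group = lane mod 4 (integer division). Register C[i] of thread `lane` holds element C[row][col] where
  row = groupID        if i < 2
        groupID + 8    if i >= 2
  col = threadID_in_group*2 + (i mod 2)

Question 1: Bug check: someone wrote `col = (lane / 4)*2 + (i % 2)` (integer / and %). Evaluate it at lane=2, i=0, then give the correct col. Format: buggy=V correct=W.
buggy=0 correct=4

`(lane / 4)*2 + (i % 2)`[2,0]->0
2: g=0,t=2
[0] (0+0,2*2+0) = (0,4)
col: 0 vs 4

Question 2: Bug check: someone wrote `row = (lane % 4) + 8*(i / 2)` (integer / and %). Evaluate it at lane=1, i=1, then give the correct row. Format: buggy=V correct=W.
buggy=1 correct=0

`(lane % 4) + 8*(i / 2)`[1,1]->1
L=1->gid=1>>2=0, tid=1&3=1
[1]->row 0+0=0  col 1·2+1=3
row: 1 vs 0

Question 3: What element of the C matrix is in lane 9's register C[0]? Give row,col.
2,2

lane 9: gr=2 (9/4), th=1 (9%4)
i=0: r=2+0=2, c=1*2+0=2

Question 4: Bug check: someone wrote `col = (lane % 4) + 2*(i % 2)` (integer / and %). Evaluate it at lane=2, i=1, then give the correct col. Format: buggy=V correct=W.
buggy=4 correct=5

`(lane % 4) + 2*(i % 2)`[2,1]->4
lane 2->2/4=0, 2 mod 4=2
i=1  r:0+0->0  c:2·2+1->5
col: 4 vs 5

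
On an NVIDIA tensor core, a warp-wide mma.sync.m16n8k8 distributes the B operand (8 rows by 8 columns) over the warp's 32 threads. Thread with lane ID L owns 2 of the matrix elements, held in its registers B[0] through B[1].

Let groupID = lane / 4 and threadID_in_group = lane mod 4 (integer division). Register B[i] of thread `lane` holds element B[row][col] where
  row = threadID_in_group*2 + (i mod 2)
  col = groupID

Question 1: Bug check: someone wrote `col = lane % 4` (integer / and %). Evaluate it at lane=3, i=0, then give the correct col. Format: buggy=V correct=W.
buggy=3 correct=0

`lane % 4`[3,0]->3
lane 3: gid=0 (3/4), tid=3 (3%4)
i=0: r=3*2+0=6, c=gid=0
col: 3 vs 0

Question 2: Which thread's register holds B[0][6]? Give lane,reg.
24,0

c:6=>grp=6  r:0=>tig=0,lo=0
L=6*4+0=24  i=0=0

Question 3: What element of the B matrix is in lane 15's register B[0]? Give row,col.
lane 15: gid=3 (15/4), tid=3 (15%4)
i=0: r=3*2+0=6, c=gid=3

6,3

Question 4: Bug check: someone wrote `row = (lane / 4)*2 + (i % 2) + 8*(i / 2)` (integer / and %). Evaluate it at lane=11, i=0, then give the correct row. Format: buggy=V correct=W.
buggy=4 correct=6

`(lane / 4)*2 + (i % 2) + 8*(i / 2)`[11,0]=>4
L=11=>grp=11>>2=2, tig=11&3=3
[0]=>row 3·2+0=6  col grp=2
row: 4 vs 6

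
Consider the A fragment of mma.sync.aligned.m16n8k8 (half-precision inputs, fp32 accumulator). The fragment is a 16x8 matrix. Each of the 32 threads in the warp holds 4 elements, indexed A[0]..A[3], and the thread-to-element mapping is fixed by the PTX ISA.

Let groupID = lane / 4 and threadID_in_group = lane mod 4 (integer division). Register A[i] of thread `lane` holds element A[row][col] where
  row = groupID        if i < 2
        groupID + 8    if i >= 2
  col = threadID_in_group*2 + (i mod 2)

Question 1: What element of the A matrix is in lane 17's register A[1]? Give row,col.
17: gid=4,tid=1
[1] (4+0,1*2+1) = (4,3)

4,3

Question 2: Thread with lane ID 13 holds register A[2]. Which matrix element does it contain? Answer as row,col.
L=13->gid=13>>2=3, tid=13&3=1
[2]->row 3+8=11  col 1·2+0=2

11,2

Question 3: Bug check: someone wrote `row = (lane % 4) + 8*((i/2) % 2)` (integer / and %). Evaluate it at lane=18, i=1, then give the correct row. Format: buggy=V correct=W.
buggy=2 correct=4

`(lane % 4) + 8*((i/2) % 2)`[18,1]→2
L=18→G=18>>2=4, T=18&3=2
[1]→row 4+0=4  col 2·2+1=5
row: 2 vs 4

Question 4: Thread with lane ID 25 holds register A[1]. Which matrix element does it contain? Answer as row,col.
6,3

lane 25⇒25/4=6, 25 mod 4=1
i=1  r:6+0⇒6  c:2·1+1⇒3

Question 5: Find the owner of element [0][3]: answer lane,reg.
1,1

r: 0->gid=0,r8=0  c: 3->tid=1,i&1=1
L=0*4+1=1  i=0*2+1=1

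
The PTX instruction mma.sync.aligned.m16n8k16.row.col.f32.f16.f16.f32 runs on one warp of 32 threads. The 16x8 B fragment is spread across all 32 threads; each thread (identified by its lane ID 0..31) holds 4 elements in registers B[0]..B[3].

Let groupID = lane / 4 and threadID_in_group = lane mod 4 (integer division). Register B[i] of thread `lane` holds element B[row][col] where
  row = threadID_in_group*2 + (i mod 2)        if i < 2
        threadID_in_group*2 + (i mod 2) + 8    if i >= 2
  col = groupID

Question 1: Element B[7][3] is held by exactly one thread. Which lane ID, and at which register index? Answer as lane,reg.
c=3⇒gr=3  r=7⇒Rb=0,th=3,odd=1
L=3*4+3=15  i=0*2+1=1

15,1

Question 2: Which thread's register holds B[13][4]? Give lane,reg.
c=4⇒gr=4  r=13⇒Rb=1,th=2,odd=1
L=4*4+2=18  i=1*2+1=3

18,3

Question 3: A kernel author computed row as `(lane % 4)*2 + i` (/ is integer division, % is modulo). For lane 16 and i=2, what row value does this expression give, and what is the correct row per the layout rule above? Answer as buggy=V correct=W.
`(lane % 4)*2 + i`[16,2]->2
lane 16: g=4 (16/4), t=0 (16%4)
i=2: r=0*2+0+8=8, c=g=4
row: 2 vs 8

buggy=2 correct=8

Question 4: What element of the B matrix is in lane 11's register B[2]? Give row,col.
lane 11: gid=2 (11/4), tid=3 (11%4)
i=2: r=3*2+0+8=14, c=gid=2

14,2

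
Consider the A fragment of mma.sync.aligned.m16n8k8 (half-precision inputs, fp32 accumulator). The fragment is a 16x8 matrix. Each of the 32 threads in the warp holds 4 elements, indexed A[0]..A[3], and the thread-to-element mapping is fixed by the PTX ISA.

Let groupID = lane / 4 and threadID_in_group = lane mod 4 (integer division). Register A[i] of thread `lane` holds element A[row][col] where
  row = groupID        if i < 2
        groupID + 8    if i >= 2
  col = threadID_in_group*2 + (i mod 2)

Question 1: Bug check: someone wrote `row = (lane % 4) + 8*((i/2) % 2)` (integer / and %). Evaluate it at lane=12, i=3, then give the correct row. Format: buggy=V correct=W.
buggy=8 correct=11

`(lane % 4) + 8*((i/2) % 2)`[12,3]->8
L=12->gid=12>>2=3, tid=12&3=0
[3]->row 3+8=11  col 0·2+1=1
row: 8 vs 11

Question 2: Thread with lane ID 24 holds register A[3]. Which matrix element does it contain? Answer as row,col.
14,1

lane 24: G=6 (24/4), T=0 (24%4)
i=3: r=6+8=14, c=0*2+1=1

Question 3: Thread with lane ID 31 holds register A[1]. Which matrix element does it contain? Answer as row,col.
7,7

L=31->g=31>>2=7, t=31&3=3
[1]->row 7+0=7  col 3·2+1=7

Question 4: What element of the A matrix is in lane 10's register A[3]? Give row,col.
L=10→G=10>>2=2, T=10&3=2
[3]→row 2+8=10  col 2·2+1=5

10,5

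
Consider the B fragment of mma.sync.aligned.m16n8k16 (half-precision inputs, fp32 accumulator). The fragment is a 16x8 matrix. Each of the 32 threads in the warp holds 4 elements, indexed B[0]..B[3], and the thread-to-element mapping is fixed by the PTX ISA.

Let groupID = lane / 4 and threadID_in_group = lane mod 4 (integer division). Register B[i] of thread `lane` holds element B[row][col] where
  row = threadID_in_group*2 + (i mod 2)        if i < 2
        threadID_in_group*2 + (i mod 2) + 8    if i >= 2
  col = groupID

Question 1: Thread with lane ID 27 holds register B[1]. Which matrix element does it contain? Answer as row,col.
7,6

lane 27⇒27/4=6, 27 mod 4=3
i=1  r:2·3+1+0⇒7  c:6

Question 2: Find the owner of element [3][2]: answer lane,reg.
c=2→G=2  r=3→rhi=0,T=1,p=1
L=2*4+1=9  i=0*2+1=1

9,1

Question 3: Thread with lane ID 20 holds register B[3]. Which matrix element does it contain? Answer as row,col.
L=20→G=20>>2=5, T=20&3=0
[3]→row 0·2+1+8=9  col G=5

9,5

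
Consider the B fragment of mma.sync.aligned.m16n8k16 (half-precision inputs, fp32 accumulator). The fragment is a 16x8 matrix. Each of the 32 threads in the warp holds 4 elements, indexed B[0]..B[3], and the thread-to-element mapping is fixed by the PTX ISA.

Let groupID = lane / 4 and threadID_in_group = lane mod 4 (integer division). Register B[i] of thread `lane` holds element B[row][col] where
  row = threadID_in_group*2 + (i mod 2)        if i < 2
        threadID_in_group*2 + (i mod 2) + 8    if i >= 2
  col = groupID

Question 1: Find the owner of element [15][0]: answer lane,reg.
c=0->g=0  r=15->rb=1,t=3,b0=1
L=0*4+3=3  i=1*2+1=3

3,3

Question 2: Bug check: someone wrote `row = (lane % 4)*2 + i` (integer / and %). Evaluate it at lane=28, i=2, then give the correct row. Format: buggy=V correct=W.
`(lane % 4)*2 + i`[28,2]->2
lane 28: g=7 (28/4), t=0 (28%4)
i=2: r=0*2+0+8=8, c=g=7
row: 2 vs 8

buggy=2 correct=8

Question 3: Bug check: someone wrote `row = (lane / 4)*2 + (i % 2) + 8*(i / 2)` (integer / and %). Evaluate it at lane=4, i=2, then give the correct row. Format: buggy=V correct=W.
`(lane / 4)*2 + (i % 2) + 8*(i / 2)`[4,2]->10
4: gid=1,tid=0
[2] (0*2+0+8,1) = (8,1)
row: 10 vs 8

buggy=10 correct=8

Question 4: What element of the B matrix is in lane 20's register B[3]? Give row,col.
L=20->gid=20>>2=5, tid=20&3=0
[3]->row 0·2+1+8=9  col gid=5

9,5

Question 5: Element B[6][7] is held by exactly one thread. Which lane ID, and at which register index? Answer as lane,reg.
31,0

c=7→G=7  r=6→rhi=0,T=3,p=0
L=7*4+3=31  i=0*2+0=0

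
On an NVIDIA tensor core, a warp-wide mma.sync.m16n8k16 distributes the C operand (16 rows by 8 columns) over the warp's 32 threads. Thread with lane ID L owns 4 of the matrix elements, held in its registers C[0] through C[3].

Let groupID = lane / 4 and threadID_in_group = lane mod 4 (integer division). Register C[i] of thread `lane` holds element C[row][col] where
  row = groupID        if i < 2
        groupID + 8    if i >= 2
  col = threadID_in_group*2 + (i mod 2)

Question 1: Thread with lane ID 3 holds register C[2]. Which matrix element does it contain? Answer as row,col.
8,6

lane 3: g=0 (3/4), t=3 (3%4)
i=2: r=0+8=8, c=3*2+0=6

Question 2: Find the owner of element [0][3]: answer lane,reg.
r:0=>grp=0,rB=0  c:3=>tig=1,lo=1
L=0*4+1=1  i=0*2+1=1

1,1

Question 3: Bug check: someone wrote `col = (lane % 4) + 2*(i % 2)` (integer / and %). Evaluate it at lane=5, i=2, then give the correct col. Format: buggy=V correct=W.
buggy=1 correct=2

`(lane % 4) + 2*(i % 2)`[5,2]⇒1
lane 5⇒5/4=1, 5 mod 4=1
i=2  r:1+8⇒9  c:2·1+0⇒2
col: 1 vs 2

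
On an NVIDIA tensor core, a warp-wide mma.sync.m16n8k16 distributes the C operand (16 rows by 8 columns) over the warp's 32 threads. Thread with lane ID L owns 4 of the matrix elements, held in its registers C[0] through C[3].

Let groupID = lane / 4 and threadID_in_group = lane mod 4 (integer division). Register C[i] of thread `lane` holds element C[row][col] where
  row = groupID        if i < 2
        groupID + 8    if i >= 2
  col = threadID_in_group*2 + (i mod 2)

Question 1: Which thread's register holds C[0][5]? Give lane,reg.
2,1

r=0→G=0,rhi=0  c=5→T=2,p=1
L=0*4+2=2  i=0*2+1=1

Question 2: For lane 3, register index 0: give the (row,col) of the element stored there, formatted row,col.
0,6

lane 3: gr=0 (3/4), th=3 (3%4)
i=0: r=0+0=0, c=3*2+0=6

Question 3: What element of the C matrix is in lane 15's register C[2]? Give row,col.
11,6

L=15→G=15>>2=3, T=15&3=3
[2]→row 3+8=11  col 3·2+0=6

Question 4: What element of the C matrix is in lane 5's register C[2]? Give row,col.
lane 5→5/4=1, 5 mod 4=1
i=2  r:1+8→9  c:2·1+0→2

9,2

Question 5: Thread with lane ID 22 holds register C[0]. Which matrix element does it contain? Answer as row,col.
22: grp=5,tig=2
[0] (5+0,2*2+0) = (5,4)

5,4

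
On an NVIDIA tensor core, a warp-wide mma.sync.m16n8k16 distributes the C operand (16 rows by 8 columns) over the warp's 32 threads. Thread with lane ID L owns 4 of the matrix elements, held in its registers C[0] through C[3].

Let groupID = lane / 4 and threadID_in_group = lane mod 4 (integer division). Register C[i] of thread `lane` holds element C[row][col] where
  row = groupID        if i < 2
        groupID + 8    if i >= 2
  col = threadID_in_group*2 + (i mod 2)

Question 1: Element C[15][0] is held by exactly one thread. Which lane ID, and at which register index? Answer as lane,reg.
r=15->g=7,rb=1  c=0->t=0,b0=0
L=7*4+0=28  i=1*2+0=2

28,2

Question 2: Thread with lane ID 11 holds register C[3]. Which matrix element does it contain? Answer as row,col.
10,7

11: gr=2,th=3
[3] (2+8,3*2+1) = (10,7)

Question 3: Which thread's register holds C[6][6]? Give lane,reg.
27,0

r=6→G=6,rhi=0  c=6→T=3,p=0
L=6*4+3=27  i=0*2+0=0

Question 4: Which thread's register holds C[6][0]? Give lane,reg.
24,0

r=6→G=6,rhi=0  c=0→T=0,p=0
L=6*4+0=24  i=0*2+0=0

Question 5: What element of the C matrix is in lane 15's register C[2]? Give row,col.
15: gr=3,th=3
[2] (3+8,3*2+0) = (11,6)

11,6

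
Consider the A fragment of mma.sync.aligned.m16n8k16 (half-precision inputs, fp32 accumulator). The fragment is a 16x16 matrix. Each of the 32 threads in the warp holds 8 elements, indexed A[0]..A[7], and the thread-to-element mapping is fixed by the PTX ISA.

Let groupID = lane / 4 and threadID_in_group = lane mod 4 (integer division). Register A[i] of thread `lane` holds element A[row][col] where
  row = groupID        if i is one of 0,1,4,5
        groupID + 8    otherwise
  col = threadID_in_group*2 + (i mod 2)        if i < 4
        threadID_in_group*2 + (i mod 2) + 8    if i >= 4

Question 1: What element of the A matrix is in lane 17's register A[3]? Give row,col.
12,3

lane 17->17/4=4, 17 mod 4=1
i=3  r:4+8->12  c:2·1+1+0->3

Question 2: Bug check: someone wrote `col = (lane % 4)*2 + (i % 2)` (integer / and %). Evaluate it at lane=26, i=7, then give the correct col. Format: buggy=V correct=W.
buggy=5 correct=13

`(lane % 4)*2 + (i % 2)`[26,7]→5
lane 26→26/4=6, 26 mod 4=2
i=7  r:6+8→14  c:2·2+1+8→13
col: 5 vs 13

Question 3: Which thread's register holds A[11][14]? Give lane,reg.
r:11=>grp=3,rB=1  c:14=>cB=1,tig=3,lo=0
L=3*4+3=15  i=1*4+1*2+0=6

15,6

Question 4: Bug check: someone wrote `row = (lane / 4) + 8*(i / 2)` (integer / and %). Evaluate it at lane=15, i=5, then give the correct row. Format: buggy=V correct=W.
`(lane / 4) + 8*(i / 2)`[15,5]→19
lane 15→15/4=3, 15 mod 4=3
i=5  r:3+0→3  c:2·3+1+8→15
row: 19 vs 3

buggy=19 correct=3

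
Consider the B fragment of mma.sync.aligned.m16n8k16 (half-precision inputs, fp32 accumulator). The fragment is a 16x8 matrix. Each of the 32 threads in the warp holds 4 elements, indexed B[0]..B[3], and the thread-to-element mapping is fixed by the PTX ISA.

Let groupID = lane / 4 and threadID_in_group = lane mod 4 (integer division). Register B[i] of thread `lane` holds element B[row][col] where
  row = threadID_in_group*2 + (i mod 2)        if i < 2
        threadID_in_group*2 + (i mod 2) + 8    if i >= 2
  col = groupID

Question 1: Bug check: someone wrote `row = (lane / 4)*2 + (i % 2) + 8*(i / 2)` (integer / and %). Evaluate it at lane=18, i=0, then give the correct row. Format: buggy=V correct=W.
buggy=8 correct=4

`(lane / 4)*2 + (i % 2) + 8*(i / 2)`[18,0]→8
L=18→G=18>>2=4, T=18&3=2
[0]→row 2·2+0+0=4  col G=4
row: 8 vs 4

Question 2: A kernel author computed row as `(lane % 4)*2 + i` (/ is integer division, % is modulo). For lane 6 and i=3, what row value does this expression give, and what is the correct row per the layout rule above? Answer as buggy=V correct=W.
`(lane % 4)*2 + i`[6,3]=>7
lane 6=>6/4=1, 6 mod 4=2
i=3  r:2·2+1+8=>13  c:1
row: 7 vs 13

buggy=7 correct=13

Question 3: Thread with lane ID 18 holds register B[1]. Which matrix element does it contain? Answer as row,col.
5,4

L=18→G=18>>2=4, T=18&3=2
[1]→row 2·2+1+0=5  col G=4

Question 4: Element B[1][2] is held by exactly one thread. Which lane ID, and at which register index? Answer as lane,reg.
8,1

c=2→G=2  r=1→rhi=0,T=0,p=1
L=2*4+0=8  i=0*2+1=1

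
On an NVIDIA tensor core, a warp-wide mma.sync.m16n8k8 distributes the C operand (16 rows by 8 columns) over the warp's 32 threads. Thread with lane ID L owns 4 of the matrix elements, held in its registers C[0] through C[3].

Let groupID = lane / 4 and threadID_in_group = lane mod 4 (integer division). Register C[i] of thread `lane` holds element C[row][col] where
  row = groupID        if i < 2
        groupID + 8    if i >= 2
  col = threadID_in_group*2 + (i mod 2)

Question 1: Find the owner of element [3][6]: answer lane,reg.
r: 3->gid=3,r8=0  c: 6->tid=3,i&1=0
L=3*4+3=15  i=0*2+0=0

15,0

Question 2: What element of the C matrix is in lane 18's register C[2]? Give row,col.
lane 18: grp=4 (18/4), tig=2 (18%4)
i=2: r=4+8=12, c=2*2+0=4

12,4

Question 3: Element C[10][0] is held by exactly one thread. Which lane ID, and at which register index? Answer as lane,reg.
8,2

r: 10->gid=2,r8=1  c: 0->tid=0,i&1=0
L=2*4+0=8  i=1*2+0=2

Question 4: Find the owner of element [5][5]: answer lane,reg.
r: 5->gid=5,r8=0  c: 5->tid=2,i&1=1
L=5*4+2=22  i=0*2+1=1

22,1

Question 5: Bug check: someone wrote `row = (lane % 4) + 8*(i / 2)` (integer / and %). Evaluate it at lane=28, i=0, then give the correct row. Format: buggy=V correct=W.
`(lane % 4) + 8*(i / 2)`[28,0]→0
28: G=7,T=0
[0] (7+0,0*2+0) = (7,0)
row: 0 vs 7

buggy=0 correct=7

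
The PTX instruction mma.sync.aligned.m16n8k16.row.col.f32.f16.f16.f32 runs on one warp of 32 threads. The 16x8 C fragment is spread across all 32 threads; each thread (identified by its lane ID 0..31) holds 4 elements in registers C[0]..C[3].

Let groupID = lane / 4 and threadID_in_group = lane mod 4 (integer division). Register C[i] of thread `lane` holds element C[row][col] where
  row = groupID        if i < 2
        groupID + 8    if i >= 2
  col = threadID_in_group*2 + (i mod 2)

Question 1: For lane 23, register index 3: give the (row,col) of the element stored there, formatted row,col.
lane 23->23/4=5, 23 mod 4=3
i=3  r:5+8->13  c:2·3+1->7

13,7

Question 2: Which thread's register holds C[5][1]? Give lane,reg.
r=5->g=5,rb=0  c=1->t=0,b0=1
L=5*4+0=20  i=0*2+1=1

20,1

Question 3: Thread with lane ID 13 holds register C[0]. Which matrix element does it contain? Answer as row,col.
3,2

L=13→G=13>>2=3, T=13&3=1
[0]→row 3+0=3  col 1·2+0=2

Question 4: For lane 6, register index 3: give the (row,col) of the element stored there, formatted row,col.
lane 6: grp=1 (6/4), tig=2 (6%4)
i=3: r=1+8=9, c=2*2+1=5

9,5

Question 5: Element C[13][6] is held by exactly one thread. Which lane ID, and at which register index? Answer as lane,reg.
23,2

r:13=>grp=5,rB=1  c:6=>tig=3,lo=0
L=5*4+3=23  i=1*2+0=2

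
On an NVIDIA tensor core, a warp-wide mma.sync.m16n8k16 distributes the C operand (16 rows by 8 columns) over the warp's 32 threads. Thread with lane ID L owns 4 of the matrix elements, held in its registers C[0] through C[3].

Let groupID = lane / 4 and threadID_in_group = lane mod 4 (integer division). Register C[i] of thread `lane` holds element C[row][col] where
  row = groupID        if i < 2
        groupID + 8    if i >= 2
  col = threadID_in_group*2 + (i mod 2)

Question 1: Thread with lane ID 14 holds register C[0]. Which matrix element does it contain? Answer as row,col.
3,4

14: grp=3,tig=2
[0] (3+0,2*2+0) = (3,4)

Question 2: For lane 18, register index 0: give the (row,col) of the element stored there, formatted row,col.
4,4

lane 18->18/4=4, 18 mod 4=2
i=0  r:4+0->4  c:2·2+0->4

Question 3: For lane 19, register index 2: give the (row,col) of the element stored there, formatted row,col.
19: g=4,t=3
[2] (4+8,3*2+0) = (12,6)

12,6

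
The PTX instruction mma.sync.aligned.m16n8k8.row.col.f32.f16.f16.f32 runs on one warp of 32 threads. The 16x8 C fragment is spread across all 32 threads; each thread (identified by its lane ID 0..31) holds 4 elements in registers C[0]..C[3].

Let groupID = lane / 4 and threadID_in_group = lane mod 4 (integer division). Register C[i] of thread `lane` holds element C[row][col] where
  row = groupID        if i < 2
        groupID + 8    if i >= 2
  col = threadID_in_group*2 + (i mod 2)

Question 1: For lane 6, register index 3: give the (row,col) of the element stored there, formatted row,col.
9,5

6: grp=1,tig=2
[3] (1+8,2*2+1) = (9,5)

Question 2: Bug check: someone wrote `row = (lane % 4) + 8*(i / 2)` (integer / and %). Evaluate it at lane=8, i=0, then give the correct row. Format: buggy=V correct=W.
`(lane % 4) + 8*(i / 2)`[8,0]→0
lane 8: G=2 (8/4), T=0 (8%4)
i=0: r=2+0=2, c=0*2+0=0
row: 0 vs 2

buggy=0 correct=2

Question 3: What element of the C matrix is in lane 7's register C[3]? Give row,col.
9,7

L=7=>grp=7>>2=1, tig=7&3=3
[3]=>row 1+8=9  col 3·2+1=7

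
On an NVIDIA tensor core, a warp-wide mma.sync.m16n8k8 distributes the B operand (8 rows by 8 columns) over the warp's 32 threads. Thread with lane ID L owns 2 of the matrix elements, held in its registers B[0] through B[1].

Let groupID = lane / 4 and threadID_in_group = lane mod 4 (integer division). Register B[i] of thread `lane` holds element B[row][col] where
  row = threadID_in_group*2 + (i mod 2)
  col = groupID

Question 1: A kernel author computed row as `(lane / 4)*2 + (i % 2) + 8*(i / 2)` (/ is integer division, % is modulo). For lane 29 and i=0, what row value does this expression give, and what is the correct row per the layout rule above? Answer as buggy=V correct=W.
`(lane / 4)*2 + (i % 2) + 8*(i / 2)`[29,0]->14
29: g=7,t=1
[0] (1*2+0,7) = (2,7)
row: 14 vs 2

buggy=14 correct=2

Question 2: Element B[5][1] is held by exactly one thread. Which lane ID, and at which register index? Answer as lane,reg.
6,1

c=1->g=1  r=5->t=2,b0=1
L=1*4+2=6  i=1=1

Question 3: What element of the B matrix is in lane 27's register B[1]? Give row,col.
lane 27: gid=6 (27/4), tid=3 (27%4)
i=1: r=3*2+1=7, c=gid=6

7,6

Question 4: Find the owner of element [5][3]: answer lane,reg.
c: 3->gid=3  r: 5->tid=2,i&1=1
L=3*4+2=14  i=1=1

14,1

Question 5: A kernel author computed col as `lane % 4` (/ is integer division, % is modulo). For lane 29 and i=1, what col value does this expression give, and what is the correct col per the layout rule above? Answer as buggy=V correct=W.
buggy=1 correct=7

`lane % 4`[29,1]⇒1
lane 29⇒29/4=7, 29 mod 4=1
i=1  r:2·1+1⇒3  c:7
col: 1 vs 7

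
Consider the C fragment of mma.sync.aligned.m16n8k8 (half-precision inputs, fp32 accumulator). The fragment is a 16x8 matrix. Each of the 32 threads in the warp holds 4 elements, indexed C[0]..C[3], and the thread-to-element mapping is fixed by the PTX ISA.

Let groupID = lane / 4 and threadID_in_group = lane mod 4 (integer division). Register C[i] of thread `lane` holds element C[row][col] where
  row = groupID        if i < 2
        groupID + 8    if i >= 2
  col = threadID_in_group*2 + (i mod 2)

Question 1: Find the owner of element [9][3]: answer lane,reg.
r=9⇒gr=1,Rb=1  c=3⇒th=1,odd=1
L=1*4+1=5  i=1*2+1=3

5,3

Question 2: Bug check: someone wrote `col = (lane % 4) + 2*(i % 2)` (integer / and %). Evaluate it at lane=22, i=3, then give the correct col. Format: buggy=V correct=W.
`(lane % 4) + 2*(i % 2)`[22,3]→4
lane 22→22/4=5, 22 mod 4=2
i=3  r:5+8→13  c:2·2+1→5
col: 4 vs 5

buggy=4 correct=5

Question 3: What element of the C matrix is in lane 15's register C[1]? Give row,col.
3,7

lane 15: g=3 (15/4), t=3 (15%4)
i=1: r=3+0=3, c=3*2+1=7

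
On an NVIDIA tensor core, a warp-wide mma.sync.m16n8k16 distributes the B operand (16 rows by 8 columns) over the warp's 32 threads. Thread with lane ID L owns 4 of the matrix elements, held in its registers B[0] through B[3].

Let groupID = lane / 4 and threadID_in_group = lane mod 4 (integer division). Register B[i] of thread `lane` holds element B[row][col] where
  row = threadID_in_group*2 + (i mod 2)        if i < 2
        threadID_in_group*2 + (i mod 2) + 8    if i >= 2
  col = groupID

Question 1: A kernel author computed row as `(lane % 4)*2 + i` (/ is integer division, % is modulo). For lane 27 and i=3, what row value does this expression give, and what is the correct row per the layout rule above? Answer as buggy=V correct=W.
buggy=9 correct=15

`(lane % 4)*2 + i`[27,3]->9
lane 27->27/4=6, 27 mod 4=3
i=3  r:2·3+1+8->15  c:6
row: 9 vs 15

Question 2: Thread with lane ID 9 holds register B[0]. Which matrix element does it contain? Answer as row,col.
lane 9: gid=2 (9/4), tid=1 (9%4)
i=0: r=1*2+0+0=2, c=gid=2

2,2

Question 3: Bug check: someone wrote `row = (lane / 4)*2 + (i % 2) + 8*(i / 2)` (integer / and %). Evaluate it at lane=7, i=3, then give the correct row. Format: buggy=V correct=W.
`(lane / 4)*2 + (i % 2) + 8*(i / 2)`[7,3]->11
lane 7: g=1 (7/4), t=3 (7%4)
i=3: r=3*2+1+8=15, c=g=1
row: 11 vs 15

buggy=11 correct=15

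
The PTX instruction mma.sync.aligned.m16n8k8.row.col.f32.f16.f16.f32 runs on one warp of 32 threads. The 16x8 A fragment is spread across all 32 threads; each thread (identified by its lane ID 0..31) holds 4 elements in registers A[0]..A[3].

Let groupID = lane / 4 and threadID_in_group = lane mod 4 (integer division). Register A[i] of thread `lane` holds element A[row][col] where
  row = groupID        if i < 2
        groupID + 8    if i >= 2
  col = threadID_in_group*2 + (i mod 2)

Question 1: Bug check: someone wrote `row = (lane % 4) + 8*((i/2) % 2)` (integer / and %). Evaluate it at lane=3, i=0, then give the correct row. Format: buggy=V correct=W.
`(lane % 4) + 8*((i/2) % 2)`[3,0]=>3
3: grp=0,tig=3
[0] (0+0,3*2+0) = (0,6)
row: 3 vs 0

buggy=3 correct=0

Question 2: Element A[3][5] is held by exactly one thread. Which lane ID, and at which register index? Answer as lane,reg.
r=3⇒gr=3,Rb=0  c=5⇒th=2,odd=1
L=3*4+2=14  i=0*2+1=1

14,1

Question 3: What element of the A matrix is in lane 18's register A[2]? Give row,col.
lane 18: gr=4 (18/4), th=2 (18%4)
i=2: r=4+8=12, c=2*2+0=4

12,4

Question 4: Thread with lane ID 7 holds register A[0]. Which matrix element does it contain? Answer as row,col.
1,6

L=7=>grp=7>>2=1, tig=7&3=3
[0]=>row 1+0=1  col 3·2+0=6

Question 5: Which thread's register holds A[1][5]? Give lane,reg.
6,1

r=1→G=1,rhi=0  c=5→T=2,p=1
L=1*4+2=6  i=0*2+1=1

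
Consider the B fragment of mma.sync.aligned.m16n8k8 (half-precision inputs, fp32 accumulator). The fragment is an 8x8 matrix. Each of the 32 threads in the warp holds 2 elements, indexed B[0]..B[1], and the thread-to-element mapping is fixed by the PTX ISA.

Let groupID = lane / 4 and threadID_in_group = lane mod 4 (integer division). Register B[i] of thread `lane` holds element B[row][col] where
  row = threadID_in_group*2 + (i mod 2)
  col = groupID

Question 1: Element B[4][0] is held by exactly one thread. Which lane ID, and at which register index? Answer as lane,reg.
c: 0->gid=0  r: 4->tid=2,i&1=0
L=0*4+2=2  i=0=0

2,0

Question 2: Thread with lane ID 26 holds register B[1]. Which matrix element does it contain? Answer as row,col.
26: grp=6,tig=2
[1] (2*2+1,6) = (5,6)

5,6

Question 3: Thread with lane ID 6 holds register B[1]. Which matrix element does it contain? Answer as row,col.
5,1

6: gr=1,th=2
[1] (2*2+1,1) = (5,1)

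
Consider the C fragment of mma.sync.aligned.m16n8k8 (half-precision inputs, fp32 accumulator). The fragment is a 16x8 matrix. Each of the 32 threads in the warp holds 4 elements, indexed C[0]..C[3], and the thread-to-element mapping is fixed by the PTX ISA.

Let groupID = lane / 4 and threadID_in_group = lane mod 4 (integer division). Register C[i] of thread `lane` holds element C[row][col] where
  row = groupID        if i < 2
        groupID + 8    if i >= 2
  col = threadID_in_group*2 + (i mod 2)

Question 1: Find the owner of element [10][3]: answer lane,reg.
r: 10->gid=2,r8=1  c: 3->tid=1,i&1=1
L=2*4+1=9  i=1*2+1=3

9,3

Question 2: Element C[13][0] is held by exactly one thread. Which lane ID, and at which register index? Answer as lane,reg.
r:13=>grp=5,rB=1  c:0=>tig=0,lo=0
L=5*4+0=20  i=1*2+0=2

20,2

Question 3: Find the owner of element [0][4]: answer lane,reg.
r=0->g=0,rb=0  c=4->t=2,b0=0
L=0*4+2=2  i=0*2+0=0

2,0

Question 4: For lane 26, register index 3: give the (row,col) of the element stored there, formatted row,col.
26: grp=6,tig=2
[3] (6+8,2*2+1) = (14,5)

14,5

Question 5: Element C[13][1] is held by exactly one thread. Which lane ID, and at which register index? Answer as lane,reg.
20,3

r=13→G=5,rhi=1  c=1→T=0,p=1
L=5*4+0=20  i=1*2+1=3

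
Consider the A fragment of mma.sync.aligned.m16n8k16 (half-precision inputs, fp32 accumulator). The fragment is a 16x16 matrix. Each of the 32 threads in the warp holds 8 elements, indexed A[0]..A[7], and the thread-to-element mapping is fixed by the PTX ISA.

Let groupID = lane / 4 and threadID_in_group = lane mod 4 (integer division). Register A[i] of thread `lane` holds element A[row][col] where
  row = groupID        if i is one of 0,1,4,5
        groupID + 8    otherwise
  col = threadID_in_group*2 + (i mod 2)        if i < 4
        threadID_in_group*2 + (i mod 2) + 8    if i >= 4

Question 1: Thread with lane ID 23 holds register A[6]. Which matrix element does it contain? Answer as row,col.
lane 23→23/4=5, 23 mod 4=3
i=6  r:5+8→13  c:2·3+0+8→14

13,14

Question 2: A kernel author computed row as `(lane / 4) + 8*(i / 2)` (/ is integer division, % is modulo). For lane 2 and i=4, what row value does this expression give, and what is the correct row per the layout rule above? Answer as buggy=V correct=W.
`(lane / 4) + 8*(i / 2)`[2,4]→16
L=2→G=2>>2=0, T=2&3=2
[4]→row 0+0=0  col 2·2+0+8=12
row: 16 vs 0

buggy=16 correct=0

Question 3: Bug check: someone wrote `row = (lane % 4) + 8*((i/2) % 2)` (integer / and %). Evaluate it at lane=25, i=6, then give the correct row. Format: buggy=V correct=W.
buggy=9 correct=14

`(lane % 4) + 8*((i/2) % 2)`[25,6]→9
25: G=6,T=1
[6] (6+8,1*2+0+8) = (14,10)
row: 9 vs 14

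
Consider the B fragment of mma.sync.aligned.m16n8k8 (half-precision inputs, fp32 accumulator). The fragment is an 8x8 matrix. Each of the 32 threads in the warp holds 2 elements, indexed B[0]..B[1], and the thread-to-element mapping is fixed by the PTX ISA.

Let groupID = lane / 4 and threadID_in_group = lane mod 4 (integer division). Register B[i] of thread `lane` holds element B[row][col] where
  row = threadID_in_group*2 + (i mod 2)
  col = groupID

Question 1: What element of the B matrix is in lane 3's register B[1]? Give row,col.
L=3->g=3>>2=0, t=3&3=3
[1]->row 3·2+1=7  col g=0

7,0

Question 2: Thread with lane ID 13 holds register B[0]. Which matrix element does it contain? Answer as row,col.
L=13->gid=13>>2=3, tid=13&3=1
[0]->row 1·2+0=2  col gid=3

2,3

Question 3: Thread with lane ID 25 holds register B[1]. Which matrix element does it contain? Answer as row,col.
L=25->gid=25>>2=6, tid=25&3=1
[1]->row 1·2+1=3  col gid=6

3,6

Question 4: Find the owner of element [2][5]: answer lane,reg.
21,0

c=5⇒gr=5  r=2⇒th=1,odd=0
L=5*4+1=21  i=0=0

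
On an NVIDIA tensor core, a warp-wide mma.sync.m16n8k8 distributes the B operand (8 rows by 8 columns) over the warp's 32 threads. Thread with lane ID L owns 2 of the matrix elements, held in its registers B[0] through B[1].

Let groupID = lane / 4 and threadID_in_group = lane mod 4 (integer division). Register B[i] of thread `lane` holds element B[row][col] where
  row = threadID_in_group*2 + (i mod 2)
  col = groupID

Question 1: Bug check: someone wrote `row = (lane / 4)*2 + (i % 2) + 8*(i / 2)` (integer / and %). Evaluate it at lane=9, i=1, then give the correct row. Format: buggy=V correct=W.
buggy=5 correct=3

`(lane / 4)*2 + (i % 2) + 8*(i / 2)`[9,1]→5
lane 9: G=2 (9/4), T=1 (9%4)
i=1: r=1*2+1=3, c=G=2
row: 5 vs 3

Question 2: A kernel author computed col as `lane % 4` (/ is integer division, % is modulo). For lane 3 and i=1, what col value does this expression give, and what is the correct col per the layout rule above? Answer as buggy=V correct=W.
`lane % 4`[3,1]->3
L=3->gid=3>>2=0, tid=3&3=3
[1]->row 3·2+1=7  col gid=0
col: 3 vs 0

buggy=3 correct=0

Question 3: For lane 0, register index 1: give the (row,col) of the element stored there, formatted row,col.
1,0

lane 0=>0/4=0, 0 mod 4=0
i=1  r:2·0+1=>1  c:0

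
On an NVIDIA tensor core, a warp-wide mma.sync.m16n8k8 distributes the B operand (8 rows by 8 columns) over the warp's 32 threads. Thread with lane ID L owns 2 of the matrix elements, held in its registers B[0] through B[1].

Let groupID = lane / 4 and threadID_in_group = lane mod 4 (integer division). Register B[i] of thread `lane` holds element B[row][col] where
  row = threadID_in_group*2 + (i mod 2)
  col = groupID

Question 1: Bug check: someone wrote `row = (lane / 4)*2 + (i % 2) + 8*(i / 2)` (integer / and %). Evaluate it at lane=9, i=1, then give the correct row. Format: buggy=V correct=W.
`(lane / 4)*2 + (i % 2) + 8*(i / 2)`[9,1]=>5
9: grp=2,tig=1
[1] (1*2+1,2) = (3,2)
row: 5 vs 3

buggy=5 correct=3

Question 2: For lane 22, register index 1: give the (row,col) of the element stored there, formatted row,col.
5,5

22: gid=5,tid=2
[1] (2*2+1,5) = (5,5)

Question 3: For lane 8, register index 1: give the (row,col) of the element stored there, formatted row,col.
L=8=>grp=8>>2=2, tig=8&3=0
[1]=>row 0·2+1=1  col grp=2

1,2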